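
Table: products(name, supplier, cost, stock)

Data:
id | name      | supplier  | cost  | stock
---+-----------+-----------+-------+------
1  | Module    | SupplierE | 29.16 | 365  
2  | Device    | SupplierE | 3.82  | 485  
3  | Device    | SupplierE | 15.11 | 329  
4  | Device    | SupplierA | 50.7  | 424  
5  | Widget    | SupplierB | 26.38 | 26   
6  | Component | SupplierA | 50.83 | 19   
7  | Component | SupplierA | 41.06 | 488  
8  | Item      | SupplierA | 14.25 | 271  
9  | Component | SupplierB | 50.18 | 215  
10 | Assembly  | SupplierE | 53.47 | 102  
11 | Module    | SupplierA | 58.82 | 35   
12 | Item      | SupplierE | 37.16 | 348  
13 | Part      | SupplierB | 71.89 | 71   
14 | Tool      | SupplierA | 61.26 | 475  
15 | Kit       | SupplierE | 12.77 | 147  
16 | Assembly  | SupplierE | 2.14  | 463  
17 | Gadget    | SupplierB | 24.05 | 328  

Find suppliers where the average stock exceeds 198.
SELECT supplier, AVG(stock)
FROM products
GROUP BY supplier
HAVING AVG(stock) > 198

Result:
  SupplierA: avg=285.33
  SupplierE: avg=319.86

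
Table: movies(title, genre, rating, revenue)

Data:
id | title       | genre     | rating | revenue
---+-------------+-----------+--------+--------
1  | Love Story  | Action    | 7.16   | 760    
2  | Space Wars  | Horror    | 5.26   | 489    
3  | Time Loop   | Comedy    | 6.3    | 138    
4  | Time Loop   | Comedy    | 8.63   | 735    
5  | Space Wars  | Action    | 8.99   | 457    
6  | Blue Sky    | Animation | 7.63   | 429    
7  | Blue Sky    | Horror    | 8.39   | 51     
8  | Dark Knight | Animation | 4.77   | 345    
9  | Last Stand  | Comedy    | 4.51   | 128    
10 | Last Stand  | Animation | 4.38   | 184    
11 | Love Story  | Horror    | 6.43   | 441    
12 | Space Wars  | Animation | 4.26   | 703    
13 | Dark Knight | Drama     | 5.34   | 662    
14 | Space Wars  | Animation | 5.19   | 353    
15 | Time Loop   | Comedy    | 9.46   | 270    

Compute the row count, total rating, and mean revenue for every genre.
SELECT genre,
       COUNT(*) as cnt,
       SUM(rating) as total_rating,
       AVG(revenue) as avg_revenue
FROM movies
GROUP BY genre

Result:
  Action: 2 records, 16.15 total rating, 608.50 avg revenue
  Animation: 5 records, 26.23 total rating, 402.80 avg revenue
  Comedy: 4 records, 28.90 total rating, 317.75 avg revenue
  Drama: 1 records, 5.34 total rating, 662.00 avg revenue
  Horror: 3 records, 20.08 total rating, 327.00 avg revenue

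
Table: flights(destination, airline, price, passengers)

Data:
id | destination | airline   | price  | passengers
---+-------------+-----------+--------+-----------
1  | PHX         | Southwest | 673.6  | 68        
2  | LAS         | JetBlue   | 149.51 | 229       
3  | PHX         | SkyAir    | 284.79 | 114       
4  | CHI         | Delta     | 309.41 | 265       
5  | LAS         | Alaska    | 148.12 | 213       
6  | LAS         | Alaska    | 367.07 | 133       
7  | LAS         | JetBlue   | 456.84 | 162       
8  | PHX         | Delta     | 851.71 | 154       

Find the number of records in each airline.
SELECT airline, COUNT(*) as count
FROM flights
GROUP BY airline

Result:
  Alaska: 2
  Delta: 2
  JetBlue: 2
  SkyAir: 1
  Southwest: 1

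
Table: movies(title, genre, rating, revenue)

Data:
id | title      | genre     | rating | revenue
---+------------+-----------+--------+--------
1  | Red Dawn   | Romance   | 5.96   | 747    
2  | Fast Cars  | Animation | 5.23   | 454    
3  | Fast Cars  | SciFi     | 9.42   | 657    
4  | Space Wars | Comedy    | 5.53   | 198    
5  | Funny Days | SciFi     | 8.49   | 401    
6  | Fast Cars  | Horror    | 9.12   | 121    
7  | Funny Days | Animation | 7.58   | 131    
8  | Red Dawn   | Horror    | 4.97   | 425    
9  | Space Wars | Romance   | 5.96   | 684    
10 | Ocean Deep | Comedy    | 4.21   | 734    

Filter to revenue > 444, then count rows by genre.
SELECT genre, COUNT(*)
FROM movies
WHERE revenue > 444
GROUP BY genre

Note: WHERE filters rows before grouping.

Result:
  Animation: 1
  Comedy: 1
  Romance: 2
  SciFi: 1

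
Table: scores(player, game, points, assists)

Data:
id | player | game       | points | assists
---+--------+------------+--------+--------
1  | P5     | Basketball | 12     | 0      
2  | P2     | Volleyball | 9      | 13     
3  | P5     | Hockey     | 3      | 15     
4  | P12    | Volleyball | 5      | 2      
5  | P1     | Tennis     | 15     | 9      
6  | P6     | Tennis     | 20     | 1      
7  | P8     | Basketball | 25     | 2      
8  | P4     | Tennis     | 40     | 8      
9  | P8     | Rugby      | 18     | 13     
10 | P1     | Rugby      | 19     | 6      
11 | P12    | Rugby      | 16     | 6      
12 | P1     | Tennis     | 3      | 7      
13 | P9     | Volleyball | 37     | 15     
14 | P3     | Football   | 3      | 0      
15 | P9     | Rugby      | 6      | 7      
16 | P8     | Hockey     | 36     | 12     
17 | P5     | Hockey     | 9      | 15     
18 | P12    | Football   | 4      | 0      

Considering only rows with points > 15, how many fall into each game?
SELECT game, COUNT(*)
FROM scores
WHERE points > 15
GROUP BY game

Note: WHERE filters rows before grouping.

Result:
  Basketball: 1
  Hockey: 1
  Rugby: 3
  Tennis: 2
  Volleyball: 1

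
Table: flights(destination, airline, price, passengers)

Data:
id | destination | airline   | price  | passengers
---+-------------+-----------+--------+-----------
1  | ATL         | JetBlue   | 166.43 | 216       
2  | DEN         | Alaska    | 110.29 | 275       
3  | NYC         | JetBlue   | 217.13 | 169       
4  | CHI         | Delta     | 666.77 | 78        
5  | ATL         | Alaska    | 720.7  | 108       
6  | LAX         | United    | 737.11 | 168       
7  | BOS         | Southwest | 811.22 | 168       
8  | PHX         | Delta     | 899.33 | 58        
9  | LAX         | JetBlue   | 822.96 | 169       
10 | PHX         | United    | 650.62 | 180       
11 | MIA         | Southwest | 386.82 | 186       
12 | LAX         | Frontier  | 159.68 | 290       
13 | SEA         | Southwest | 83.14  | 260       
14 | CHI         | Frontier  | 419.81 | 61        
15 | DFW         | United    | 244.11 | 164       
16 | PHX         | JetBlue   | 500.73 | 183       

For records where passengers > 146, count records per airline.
SELECT airline, COUNT(*)
FROM flights
WHERE passengers > 146
GROUP BY airline

Note: WHERE filters rows before grouping.

Result:
  Alaska: 1
  Frontier: 1
  JetBlue: 4
  Southwest: 3
  United: 3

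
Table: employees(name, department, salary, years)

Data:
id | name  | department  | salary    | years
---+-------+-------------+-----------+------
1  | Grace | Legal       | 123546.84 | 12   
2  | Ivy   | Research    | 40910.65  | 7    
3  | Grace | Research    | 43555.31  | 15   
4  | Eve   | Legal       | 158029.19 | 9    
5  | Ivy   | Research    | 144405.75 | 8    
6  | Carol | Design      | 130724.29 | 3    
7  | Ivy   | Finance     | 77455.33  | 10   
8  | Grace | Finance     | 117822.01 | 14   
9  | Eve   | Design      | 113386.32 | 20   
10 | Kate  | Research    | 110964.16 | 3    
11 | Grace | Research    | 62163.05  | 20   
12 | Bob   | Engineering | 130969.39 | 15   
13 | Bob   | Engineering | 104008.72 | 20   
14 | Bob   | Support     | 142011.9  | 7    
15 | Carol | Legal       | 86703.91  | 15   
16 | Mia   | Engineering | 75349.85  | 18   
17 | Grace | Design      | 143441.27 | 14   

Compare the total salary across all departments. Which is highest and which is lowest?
SELECT department, SUM(salary)
FROM employees
GROUP BY department
ORDER BY SUM(salary)

All groups:
  Support: 142011.90
  Finance: 195277.34
  Engineering: 310327.96
  Legal: 368279.94
  Design: 387551.88
  Research: 401998.92

Highest: Research (401998.92)
Lowest: Support (142011.90)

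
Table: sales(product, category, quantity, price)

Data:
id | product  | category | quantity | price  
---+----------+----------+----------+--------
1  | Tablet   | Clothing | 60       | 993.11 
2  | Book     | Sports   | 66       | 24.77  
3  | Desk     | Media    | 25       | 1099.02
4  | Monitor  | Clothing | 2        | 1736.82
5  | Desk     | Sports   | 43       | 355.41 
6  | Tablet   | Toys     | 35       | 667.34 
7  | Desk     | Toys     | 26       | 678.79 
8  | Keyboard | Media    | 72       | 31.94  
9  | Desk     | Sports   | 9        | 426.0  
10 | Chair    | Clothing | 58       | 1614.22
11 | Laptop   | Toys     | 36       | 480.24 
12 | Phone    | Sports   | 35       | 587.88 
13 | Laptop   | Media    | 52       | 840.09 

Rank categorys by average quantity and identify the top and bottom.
SELECT category, AVG(quantity)
FROM sales
GROUP BY category
ORDER BY AVG(quantity)

All groups:
  Toys: 32.33
  Sports: 38.25
  Clothing: 40.00
  Media: 49.67

Highest: Media (49.67)
Lowest: Toys (32.33)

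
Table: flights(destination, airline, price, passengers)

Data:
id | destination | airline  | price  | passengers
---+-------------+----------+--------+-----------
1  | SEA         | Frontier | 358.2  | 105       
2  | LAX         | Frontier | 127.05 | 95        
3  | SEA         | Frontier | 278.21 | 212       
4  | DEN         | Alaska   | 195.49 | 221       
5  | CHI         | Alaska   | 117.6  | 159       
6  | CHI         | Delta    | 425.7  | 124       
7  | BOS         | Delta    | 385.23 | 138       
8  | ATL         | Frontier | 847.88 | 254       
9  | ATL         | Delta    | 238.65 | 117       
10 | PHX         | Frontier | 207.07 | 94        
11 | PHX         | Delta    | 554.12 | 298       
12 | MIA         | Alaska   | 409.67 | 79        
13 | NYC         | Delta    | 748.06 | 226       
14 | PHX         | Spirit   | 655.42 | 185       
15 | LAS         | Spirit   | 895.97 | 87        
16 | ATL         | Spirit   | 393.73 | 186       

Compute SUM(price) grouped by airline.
SELECT airline, SUM(price) as result
FROM flights
GROUP BY airline

Result:
  Alaska: 722.76
  Delta: 2351.76
  Frontier: 1818.41
  Spirit: 1945.12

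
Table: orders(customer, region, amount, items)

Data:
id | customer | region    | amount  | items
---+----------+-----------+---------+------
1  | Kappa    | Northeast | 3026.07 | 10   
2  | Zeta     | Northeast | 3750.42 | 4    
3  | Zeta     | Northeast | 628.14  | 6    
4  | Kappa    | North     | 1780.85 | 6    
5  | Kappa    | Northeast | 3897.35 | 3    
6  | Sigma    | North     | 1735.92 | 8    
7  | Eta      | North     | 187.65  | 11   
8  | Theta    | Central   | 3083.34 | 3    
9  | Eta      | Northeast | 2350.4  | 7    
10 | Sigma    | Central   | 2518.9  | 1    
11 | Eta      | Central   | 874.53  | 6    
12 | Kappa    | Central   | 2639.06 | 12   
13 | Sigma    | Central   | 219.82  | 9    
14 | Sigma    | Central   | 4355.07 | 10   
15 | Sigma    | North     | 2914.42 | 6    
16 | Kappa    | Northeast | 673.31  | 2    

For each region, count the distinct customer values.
SELECT region, COUNT(DISTINCT customer)
FROM orders
GROUP BY region

Result:
  Central: 4 distinct
  North: 3 distinct
  Northeast: 3 distinct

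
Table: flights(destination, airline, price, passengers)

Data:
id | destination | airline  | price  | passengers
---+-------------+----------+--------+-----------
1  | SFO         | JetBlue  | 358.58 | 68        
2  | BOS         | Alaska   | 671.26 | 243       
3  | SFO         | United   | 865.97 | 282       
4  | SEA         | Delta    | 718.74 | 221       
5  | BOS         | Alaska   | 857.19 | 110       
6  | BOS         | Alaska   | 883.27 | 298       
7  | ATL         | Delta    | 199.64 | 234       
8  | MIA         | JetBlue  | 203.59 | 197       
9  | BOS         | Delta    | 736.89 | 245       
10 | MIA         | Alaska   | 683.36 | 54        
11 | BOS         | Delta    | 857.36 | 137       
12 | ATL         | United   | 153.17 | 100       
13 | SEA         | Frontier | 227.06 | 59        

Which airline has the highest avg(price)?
SELECT airline, AVG(price) as val
FROM flights
GROUP BY airline
ORDER BY val DESC
LIMIT 1

Result: Alaska with avg(price) = 773.77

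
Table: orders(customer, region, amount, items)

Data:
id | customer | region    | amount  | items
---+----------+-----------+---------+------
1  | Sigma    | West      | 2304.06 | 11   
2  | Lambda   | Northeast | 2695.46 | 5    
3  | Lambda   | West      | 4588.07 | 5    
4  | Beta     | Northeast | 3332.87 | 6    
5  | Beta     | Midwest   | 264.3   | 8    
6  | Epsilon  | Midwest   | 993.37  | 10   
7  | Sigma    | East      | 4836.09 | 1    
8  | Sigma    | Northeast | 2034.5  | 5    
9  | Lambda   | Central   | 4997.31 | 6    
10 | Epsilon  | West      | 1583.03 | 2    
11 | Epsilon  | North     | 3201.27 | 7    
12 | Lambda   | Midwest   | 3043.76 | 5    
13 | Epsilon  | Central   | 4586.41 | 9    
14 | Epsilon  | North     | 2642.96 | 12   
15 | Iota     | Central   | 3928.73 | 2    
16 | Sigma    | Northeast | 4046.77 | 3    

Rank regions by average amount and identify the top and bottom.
SELECT region, AVG(amount)
FROM orders
GROUP BY region
ORDER BY AVG(amount)

All groups:
  Midwest: 1433.81
  West: 2825.05
  North: 2922.12
  Northeast: 3027.40
  Central: 4504.15
  East: 4836.09

Highest: East (4836.09)
Lowest: Midwest (1433.81)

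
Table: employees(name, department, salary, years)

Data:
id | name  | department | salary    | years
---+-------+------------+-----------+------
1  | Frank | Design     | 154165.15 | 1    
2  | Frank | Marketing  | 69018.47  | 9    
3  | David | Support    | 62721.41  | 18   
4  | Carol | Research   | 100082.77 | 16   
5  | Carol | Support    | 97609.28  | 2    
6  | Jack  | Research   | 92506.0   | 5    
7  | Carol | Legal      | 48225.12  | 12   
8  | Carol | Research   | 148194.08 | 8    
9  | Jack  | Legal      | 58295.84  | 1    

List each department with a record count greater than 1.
SELECT department, COUNT(*) as cnt
FROM employees
GROUP BY department
HAVING COUNT(*) > 1

Result:
  Legal: 2
  Research: 3
  Support: 2

Note: HAVING filters groups after aggregation, WHERE filters rows before.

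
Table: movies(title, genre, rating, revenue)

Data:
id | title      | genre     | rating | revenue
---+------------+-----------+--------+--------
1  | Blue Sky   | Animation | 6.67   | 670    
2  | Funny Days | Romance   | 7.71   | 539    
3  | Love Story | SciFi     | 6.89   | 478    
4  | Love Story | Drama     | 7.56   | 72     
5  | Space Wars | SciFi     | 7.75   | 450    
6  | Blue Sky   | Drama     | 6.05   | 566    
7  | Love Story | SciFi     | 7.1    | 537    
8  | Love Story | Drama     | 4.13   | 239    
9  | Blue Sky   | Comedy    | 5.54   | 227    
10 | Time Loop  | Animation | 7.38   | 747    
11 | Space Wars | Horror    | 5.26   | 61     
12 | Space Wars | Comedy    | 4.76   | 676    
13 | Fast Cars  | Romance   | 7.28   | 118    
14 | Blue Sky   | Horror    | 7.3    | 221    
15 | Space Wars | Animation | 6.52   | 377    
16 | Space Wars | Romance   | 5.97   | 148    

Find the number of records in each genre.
SELECT genre, COUNT(*) as count
FROM movies
GROUP BY genre

Result:
  Animation: 3
  Comedy: 2
  Drama: 3
  Horror: 2
  Romance: 3
  SciFi: 3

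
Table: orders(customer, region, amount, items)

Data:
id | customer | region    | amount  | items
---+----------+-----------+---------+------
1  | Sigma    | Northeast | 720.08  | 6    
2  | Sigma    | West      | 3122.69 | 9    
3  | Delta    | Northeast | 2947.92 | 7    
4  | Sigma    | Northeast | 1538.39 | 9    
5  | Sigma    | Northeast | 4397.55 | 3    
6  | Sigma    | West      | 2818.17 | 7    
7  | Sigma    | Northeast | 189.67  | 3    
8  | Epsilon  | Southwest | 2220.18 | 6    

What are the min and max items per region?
SELECT region, MIN(items), MAX(items)
FROM orders
GROUP BY region

Result:
  Northeast: min=3, max=9
  Southwest: min=6, max=6
  West: min=7, max=9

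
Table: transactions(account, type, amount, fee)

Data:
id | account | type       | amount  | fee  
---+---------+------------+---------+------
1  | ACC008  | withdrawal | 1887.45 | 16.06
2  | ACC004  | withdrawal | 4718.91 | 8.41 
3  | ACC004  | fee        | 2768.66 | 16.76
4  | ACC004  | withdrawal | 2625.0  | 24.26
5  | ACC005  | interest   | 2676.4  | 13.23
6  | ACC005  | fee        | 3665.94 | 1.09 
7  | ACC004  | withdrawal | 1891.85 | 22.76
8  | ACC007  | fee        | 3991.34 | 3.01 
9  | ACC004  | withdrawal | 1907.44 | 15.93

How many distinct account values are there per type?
SELECT type, COUNT(DISTINCT account)
FROM transactions
GROUP BY type

Result:
  fee: 3 distinct
  interest: 1 distinct
  withdrawal: 2 distinct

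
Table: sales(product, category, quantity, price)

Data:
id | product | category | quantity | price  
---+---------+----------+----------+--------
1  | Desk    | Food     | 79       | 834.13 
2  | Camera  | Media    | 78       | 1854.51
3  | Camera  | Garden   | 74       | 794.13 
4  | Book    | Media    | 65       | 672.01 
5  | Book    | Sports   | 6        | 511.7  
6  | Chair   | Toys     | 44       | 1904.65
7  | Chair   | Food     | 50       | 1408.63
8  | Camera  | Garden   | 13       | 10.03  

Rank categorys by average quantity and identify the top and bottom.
SELECT category, AVG(quantity)
FROM sales
GROUP BY category
ORDER BY AVG(quantity)

All groups:
  Sports: 6.00
  Garden: 43.50
  Toys: 44.00
  Food: 64.50
  Media: 71.50

Highest: Media (71.50)
Lowest: Sports (6.00)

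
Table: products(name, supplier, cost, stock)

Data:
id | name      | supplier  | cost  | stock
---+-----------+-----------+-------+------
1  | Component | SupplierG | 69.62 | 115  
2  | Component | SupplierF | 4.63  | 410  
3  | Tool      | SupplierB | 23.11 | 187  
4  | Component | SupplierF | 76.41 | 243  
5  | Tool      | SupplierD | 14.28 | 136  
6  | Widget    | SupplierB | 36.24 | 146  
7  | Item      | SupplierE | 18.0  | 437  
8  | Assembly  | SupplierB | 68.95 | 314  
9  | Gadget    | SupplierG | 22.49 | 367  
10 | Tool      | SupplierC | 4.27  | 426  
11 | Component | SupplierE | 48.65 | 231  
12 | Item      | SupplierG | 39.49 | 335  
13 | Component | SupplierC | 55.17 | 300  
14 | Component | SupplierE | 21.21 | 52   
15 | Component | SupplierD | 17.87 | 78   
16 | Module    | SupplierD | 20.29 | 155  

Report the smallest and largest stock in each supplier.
SELECT supplier, MIN(stock), MAX(stock)
FROM products
GROUP BY supplier

Result:
  SupplierB: min=146, max=314
  SupplierC: min=300, max=426
  SupplierD: min=78, max=155
  SupplierE: min=52, max=437
  SupplierF: min=243, max=410
  SupplierG: min=115, max=367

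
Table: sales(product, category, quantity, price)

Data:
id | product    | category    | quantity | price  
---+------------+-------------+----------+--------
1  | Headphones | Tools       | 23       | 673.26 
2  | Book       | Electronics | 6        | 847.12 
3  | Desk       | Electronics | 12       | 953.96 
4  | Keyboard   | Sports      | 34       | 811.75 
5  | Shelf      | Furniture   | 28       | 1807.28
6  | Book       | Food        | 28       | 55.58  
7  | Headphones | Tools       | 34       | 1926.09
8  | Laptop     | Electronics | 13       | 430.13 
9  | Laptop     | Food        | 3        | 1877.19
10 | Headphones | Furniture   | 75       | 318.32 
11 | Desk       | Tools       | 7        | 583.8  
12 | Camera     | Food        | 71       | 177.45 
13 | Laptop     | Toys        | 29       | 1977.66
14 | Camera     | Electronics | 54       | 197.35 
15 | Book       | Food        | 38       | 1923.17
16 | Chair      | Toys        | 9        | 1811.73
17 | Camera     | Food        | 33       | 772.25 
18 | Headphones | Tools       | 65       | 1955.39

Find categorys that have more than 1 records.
SELECT category, COUNT(*) as cnt
FROM sales
GROUP BY category
HAVING COUNT(*) > 1

Result:
  Electronics: 4
  Food: 5
  Furniture: 2
  Tools: 4
  Toys: 2

Note: HAVING filters groups after aggregation, WHERE filters rows before.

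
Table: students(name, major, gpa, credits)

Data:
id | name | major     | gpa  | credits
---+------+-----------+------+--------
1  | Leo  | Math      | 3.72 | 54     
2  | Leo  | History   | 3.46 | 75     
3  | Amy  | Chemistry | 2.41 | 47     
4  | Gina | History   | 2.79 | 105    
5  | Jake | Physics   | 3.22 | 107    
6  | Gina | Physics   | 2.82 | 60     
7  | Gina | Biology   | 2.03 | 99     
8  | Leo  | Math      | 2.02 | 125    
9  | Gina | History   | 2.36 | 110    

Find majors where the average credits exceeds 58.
SELECT major, AVG(credits)
FROM students
GROUP BY major
HAVING AVG(credits) > 58

Result:
  Biology: avg=99.00
  History: avg=96.67
  Math: avg=89.50
  Physics: avg=83.50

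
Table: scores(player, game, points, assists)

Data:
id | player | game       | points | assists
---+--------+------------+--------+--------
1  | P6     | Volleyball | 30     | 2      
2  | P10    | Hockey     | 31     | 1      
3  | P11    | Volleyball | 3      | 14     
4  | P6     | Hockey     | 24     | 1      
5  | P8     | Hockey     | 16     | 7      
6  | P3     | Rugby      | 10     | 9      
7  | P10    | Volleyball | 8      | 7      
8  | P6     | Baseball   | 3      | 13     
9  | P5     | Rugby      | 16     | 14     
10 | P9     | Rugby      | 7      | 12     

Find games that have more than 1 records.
SELECT game, COUNT(*) as cnt
FROM scores
GROUP BY game
HAVING COUNT(*) > 1

Result:
  Hockey: 3
  Rugby: 3
  Volleyball: 3

Note: HAVING filters groups after aggregation, WHERE filters rows before.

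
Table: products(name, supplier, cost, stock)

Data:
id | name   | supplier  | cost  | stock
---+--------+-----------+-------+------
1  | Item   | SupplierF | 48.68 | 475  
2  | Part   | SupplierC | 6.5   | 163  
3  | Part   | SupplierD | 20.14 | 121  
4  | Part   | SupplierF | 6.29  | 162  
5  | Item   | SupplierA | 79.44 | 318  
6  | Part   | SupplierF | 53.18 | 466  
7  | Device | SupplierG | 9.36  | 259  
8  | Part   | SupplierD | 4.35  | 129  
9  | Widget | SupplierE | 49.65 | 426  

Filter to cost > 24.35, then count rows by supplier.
SELECT supplier, COUNT(*)
FROM products
WHERE cost > 24.35
GROUP BY supplier

Note: WHERE filters rows before grouping.

Result:
  SupplierA: 1
  SupplierE: 1
  SupplierF: 2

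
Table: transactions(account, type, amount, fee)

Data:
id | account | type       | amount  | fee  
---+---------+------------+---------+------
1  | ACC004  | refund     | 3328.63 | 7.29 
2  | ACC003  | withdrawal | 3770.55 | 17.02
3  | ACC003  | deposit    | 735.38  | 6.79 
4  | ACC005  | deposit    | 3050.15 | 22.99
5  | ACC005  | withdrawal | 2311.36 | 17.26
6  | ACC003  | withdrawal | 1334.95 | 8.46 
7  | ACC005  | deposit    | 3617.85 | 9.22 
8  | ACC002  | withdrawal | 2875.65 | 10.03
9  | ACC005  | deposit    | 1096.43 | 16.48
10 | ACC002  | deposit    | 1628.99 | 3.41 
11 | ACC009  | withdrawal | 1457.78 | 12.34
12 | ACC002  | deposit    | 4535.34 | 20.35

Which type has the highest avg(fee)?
SELECT type, AVG(fee) as val
FROM transactions
GROUP BY type
ORDER BY val DESC
LIMIT 1

Result: deposit with avg(fee) = 13.21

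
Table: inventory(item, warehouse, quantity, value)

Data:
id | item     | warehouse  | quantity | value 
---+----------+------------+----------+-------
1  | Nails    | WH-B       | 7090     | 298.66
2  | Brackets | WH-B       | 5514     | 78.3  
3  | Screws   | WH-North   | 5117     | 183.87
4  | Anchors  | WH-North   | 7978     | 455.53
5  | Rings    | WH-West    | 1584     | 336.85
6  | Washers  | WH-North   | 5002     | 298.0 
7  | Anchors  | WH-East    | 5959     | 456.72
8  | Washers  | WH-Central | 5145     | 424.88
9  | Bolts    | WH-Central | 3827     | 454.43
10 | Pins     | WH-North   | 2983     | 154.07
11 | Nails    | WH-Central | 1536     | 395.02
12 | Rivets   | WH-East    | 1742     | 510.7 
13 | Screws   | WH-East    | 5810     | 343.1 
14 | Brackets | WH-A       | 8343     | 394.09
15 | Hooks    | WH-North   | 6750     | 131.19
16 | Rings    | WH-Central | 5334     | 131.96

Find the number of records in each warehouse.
SELECT warehouse, COUNT(*) as count
FROM inventory
GROUP BY warehouse

Result:
  WH-A: 1
  WH-B: 2
  WH-Central: 4
  WH-East: 3
  WH-North: 5
  WH-West: 1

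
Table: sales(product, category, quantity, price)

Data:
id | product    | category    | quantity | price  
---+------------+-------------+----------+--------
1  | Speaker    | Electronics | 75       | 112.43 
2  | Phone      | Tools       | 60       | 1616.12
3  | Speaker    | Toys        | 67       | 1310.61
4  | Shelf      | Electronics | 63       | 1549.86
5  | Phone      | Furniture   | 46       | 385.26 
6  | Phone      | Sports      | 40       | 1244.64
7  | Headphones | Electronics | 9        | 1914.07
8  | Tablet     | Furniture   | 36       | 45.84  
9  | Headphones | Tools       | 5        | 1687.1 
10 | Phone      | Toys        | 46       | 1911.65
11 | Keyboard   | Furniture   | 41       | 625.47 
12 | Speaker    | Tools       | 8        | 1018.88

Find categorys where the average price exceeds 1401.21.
SELECT category, AVG(price)
FROM sales
GROUP BY category
HAVING AVG(price) > 1401.21

Result:
  Tools: avg=1440.70
  Toys: avg=1611.13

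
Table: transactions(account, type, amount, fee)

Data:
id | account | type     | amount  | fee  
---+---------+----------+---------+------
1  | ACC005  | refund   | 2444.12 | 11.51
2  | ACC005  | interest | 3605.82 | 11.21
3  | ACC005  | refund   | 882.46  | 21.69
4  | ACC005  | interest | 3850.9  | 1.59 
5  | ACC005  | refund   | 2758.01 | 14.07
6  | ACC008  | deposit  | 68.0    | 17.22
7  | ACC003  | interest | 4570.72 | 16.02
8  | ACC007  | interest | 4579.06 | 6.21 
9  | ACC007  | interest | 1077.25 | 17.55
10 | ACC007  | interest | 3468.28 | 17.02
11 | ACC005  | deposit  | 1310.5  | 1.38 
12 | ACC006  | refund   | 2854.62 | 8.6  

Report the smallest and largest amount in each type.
SELECT type, MIN(amount), MAX(amount)
FROM transactions
GROUP BY type

Result:
  deposit: min=68.00, max=1310.50
  interest: min=1077.25, max=4579.06
  refund: min=882.46, max=2854.62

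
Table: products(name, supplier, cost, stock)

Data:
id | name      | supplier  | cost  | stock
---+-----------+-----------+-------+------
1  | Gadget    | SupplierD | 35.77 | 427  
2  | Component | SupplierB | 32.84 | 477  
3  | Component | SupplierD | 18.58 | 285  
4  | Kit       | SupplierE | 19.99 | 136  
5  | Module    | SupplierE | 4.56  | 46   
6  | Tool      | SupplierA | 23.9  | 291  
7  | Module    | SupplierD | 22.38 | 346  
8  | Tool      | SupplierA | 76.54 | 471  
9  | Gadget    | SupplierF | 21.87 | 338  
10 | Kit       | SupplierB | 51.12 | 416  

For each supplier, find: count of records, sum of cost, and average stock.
SELECT supplier,
       COUNT(*) as cnt,
       SUM(cost) as total_cost,
       AVG(stock) as avg_stock
FROM products
GROUP BY supplier

Result:
  SupplierA: 2 records, 100.44 total cost, 381.00 avg stock
  SupplierB: 2 records, 83.96 total cost, 446.50 avg stock
  SupplierD: 3 records, 76.73 total cost, 352.67 avg stock
  SupplierE: 2 records, 24.55 total cost, 91.00 avg stock
  SupplierF: 1 records, 21.87 total cost, 338.00 avg stock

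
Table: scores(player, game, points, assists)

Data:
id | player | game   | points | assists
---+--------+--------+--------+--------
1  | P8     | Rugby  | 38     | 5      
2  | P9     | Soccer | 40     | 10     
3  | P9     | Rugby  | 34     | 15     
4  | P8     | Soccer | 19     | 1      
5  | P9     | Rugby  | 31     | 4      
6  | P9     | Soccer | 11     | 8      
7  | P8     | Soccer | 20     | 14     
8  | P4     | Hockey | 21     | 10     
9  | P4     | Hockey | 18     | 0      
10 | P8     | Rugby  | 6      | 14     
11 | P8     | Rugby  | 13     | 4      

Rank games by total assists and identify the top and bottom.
SELECT game, SUM(assists)
FROM scores
GROUP BY game
ORDER BY SUM(assists)

All groups:
  Hockey: 10
  Soccer: 33
  Rugby: 42

Highest: Rugby (42)
Lowest: Hockey (10)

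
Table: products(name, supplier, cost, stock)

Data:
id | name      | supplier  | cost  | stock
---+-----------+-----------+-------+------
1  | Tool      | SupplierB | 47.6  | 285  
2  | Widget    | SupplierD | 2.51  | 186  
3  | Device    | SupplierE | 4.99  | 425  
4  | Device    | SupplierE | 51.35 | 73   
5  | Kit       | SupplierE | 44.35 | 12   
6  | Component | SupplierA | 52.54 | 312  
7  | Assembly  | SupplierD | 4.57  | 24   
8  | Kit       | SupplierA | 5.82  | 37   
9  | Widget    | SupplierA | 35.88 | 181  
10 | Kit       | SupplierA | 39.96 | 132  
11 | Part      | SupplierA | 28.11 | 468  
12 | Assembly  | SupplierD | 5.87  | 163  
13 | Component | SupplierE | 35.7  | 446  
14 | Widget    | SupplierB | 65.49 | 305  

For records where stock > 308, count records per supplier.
SELECT supplier, COUNT(*)
FROM products
WHERE stock > 308
GROUP BY supplier

Note: WHERE filters rows before grouping.

Result:
  SupplierA: 2
  SupplierE: 2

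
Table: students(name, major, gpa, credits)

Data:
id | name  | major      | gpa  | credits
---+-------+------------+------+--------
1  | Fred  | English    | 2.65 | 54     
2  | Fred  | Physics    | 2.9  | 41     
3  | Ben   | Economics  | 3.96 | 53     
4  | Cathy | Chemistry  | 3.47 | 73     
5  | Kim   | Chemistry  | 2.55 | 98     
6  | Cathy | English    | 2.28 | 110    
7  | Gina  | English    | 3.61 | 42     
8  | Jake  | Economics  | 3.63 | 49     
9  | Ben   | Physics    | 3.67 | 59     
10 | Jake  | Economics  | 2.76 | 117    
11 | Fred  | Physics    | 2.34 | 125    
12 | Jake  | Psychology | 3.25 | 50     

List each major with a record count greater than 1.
SELECT major, COUNT(*) as cnt
FROM students
GROUP BY major
HAVING COUNT(*) > 1

Result:
  Chemistry: 2
  Economics: 3
  English: 3
  Physics: 3

Note: HAVING filters groups after aggregation, WHERE filters rows before.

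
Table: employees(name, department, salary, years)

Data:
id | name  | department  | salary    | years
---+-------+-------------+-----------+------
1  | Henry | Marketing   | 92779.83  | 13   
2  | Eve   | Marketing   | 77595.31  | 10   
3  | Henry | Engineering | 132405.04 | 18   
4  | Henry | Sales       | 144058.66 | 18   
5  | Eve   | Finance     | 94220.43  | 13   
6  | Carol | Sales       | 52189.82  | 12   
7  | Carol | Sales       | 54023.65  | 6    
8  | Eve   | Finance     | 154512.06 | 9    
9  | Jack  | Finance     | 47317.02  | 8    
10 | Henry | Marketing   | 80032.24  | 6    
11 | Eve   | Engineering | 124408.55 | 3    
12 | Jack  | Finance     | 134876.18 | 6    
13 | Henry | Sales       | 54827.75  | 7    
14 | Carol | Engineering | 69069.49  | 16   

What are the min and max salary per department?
SELECT department, MIN(salary), MAX(salary)
FROM employees
GROUP BY department

Result:
  Engineering: min=69069.49, max=132405.04
  Finance: min=47317.02, max=154512.06
  Marketing: min=77595.31, max=92779.83
  Sales: min=52189.82, max=144058.66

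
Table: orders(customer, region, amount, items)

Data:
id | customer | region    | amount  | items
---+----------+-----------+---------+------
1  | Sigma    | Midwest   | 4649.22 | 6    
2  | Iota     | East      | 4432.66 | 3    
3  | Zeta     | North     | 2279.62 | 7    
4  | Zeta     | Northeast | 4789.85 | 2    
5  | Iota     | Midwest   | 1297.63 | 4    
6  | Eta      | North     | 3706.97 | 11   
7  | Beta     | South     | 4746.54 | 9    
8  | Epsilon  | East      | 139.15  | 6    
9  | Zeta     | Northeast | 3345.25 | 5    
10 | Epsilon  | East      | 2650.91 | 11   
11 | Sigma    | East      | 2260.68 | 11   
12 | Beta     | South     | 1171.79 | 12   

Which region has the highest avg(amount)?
SELECT region, AVG(amount) as val
FROM orders
GROUP BY region
ORDER BY val DESC
LIMIT 1

Result: Northeast with avg(amount) = 4067.55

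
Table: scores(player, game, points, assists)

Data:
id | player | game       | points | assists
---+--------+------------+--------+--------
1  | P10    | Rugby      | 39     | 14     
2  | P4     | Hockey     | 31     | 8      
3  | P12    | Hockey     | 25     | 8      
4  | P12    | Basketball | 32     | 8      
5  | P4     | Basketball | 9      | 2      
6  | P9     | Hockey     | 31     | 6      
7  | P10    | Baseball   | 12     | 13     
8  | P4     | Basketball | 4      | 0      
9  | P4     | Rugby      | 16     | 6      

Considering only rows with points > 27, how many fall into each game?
SELECT game, COUNT(*)
FROM scores
WHERE points > 27
GROUP BY game

Note: WHERE filters rows before grouping.

Result:
  Basketball: 1
  Hockey: 2
  Rugby: 1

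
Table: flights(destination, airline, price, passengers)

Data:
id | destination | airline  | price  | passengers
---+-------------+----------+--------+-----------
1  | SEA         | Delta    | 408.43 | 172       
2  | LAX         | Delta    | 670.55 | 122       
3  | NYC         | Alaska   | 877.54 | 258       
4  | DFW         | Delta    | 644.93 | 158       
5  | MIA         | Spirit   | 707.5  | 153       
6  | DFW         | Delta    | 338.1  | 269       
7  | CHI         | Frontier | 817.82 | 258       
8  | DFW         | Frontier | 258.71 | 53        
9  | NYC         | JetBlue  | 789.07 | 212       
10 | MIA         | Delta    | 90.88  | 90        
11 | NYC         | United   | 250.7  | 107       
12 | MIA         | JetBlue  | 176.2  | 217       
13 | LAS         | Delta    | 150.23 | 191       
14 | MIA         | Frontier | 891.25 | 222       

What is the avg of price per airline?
SELECT airline, AVG(price) as result
FROM flights
GROUP BY airline

Result:
  Alaska: 877.54
  Delta: 383.85
  Frontier: 655.93
  JetBlue: 482.64
  Spirit: 707.50
  United: 250.70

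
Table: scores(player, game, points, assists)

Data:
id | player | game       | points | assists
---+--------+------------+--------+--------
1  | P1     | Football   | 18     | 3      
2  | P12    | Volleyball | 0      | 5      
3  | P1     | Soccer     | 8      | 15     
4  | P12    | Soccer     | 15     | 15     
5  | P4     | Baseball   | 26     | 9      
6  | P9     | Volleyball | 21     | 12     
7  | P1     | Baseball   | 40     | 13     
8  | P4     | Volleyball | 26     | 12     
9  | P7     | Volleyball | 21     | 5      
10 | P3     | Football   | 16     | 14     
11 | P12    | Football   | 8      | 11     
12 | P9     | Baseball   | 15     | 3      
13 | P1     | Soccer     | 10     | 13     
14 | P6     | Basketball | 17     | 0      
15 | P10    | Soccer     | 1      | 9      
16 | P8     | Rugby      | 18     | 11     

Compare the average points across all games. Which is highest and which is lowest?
SELECT game, AVG(points)
FROM scores
GROUP BY game
ORDER BY AVG(points)

All groups:
  Soccer: 8.50
  Football: 14.00
  Basketball: 17.00
  Volleyball: 17.00
  Rugby: 18.00
  Baseball: 27.00

Highest: Baseball (27.00)
Lowest: Soccer (8.50)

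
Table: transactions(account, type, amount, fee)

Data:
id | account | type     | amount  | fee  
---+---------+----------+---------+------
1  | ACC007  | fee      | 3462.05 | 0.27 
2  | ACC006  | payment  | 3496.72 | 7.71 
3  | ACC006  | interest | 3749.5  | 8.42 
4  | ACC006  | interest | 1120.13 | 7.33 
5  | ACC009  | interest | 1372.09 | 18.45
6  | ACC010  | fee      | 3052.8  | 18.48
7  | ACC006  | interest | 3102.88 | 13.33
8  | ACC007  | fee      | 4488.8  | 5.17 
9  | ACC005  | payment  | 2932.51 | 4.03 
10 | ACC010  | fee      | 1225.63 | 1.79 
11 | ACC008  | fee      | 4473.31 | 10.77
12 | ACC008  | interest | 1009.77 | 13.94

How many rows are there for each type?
SELECT type, COUNT(*) as count
FROM transactions
GROUP BY type

Result:
  fee: 5
  interest: 5
  payment: 2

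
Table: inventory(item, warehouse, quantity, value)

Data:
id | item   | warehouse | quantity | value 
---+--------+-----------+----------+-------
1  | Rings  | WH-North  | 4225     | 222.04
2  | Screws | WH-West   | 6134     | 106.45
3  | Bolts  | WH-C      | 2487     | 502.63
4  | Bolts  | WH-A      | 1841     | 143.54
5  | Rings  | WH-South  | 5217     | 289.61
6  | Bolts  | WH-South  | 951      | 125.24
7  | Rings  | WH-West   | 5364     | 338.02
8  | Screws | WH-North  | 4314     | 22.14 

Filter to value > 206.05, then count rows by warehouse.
SELECT warehouse, COUNT(*)
FROM inventory
WHERE value > 206.05
GROUP BY warehouse

Note: WHERE filters rows before grouping.

Result:
  WH-C: 1
  WH-North: 1
  WH-South: 1
  WH-West: 1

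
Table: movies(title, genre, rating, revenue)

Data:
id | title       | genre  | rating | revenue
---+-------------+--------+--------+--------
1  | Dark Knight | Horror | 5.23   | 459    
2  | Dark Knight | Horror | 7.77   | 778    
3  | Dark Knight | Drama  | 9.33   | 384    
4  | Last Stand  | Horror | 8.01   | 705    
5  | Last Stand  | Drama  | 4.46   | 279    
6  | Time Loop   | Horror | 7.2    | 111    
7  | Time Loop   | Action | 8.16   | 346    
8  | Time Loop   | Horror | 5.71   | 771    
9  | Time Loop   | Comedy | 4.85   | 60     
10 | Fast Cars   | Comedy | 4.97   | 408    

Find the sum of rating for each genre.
SELECT genre, SUM(rating) as result
FROM movies
GROUP BY genre

Result:
  Action: 8.16
  Comedy: 9.82
  Drama: 13.79
  Horror: 33.92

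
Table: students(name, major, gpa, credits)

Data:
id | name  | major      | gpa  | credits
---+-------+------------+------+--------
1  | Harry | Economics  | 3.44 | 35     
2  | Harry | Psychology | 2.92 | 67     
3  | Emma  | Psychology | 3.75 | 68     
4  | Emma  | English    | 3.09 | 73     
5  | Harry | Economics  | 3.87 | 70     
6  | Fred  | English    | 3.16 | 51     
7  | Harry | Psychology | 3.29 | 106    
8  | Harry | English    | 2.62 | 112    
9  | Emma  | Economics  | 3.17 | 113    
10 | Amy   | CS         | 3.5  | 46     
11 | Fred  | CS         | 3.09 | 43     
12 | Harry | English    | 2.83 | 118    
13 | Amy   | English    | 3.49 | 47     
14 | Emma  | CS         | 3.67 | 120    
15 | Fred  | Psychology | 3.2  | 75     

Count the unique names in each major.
SELECT major, COUNT(DISTINCT name)
FROM students
GROUP BY major

Result:
  CS: 3 distinct
  Economics: 2 distinct
  English: 4 distinct
  Psychology: 3 distinct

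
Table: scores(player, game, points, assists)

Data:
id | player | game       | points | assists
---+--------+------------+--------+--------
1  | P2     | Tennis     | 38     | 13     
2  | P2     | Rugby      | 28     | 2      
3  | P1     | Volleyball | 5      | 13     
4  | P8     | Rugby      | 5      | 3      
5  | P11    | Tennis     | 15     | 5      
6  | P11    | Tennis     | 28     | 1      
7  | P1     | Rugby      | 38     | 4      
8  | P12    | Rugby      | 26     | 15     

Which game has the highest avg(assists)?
SELECT game, AVG(assists) as val
FROM scores
GROUP BY game
ORDER BY val DESC
LIMIT 1

Result: Volleyball with avg(assists) = 13.00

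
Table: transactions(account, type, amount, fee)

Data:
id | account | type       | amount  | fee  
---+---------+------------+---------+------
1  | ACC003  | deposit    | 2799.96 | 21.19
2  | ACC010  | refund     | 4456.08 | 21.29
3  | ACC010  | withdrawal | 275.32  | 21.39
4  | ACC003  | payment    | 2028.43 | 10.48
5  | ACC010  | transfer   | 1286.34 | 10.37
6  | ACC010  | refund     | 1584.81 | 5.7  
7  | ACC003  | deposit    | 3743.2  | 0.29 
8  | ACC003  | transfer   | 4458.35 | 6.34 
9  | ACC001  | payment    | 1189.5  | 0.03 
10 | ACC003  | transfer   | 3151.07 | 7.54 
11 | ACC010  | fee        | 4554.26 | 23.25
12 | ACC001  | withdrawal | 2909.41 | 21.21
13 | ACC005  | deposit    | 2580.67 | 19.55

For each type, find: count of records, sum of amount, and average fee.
SELECT type,
       COUNT(*) as cnt,
       SUM(amount) as total_amount,
       AVG(fee) as avg_fee
FROM transactions
GROUP BY type

Result:
  deposit: 3 records, 9123.83 total amount, 13.68 avg fee
  fee: 1 records, 4554.26 total amount, 23.25 avg fee
  payment: 2 records, 3217.93 total amount, 5.26 avg fee
  refund: 2 records, 6040.89 total amount, 13.50 avg fee
  transfer: 3 records, 8895.76 total amount, 8.08 avg fee
  withdrawal: 2 records, 3184.73 total amount, 21.30 avg fee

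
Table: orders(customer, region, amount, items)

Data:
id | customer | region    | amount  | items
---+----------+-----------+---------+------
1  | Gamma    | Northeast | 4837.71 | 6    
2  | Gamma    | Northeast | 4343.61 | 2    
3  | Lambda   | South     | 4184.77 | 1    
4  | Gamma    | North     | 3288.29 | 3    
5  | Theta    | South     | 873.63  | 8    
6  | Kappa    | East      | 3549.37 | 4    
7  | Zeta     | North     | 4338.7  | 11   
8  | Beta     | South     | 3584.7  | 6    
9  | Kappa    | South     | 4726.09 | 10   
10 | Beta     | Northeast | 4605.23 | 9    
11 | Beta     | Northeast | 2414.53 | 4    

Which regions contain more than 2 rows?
SELECT region, COUNT(*) as cnt
FROM orders
GROUP BY region
HAVING COUNT(*) > 2

Result:
  Northeast: 4
  South: 4

Note: HAVING filters groups after aggregation, WHERE filters rows before.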